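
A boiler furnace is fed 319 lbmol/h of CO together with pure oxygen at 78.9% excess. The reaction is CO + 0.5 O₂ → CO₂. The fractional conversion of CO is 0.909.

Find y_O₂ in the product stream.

Stoichiometric O₂ = 0.5 × 319 = 159.5 lbmol/h; O₂ fed = 159.5 × 1.789 = 285.3 lbmol/h.
Fuel reacted = 0.909 × 319 → ξ = 290 lbmol/h.
Outlet (n = n₀ + ν ξ):
  CO: 319 − 1(290) = 29.03
  O₂: 285.3 − 0.5(290) = 140.4
  CO₂: 0 + 1(290) = 290
Total out = 459.4 lbmol/h; y_O₂ = 140.4 / 459.4 = 0.3056.

0.306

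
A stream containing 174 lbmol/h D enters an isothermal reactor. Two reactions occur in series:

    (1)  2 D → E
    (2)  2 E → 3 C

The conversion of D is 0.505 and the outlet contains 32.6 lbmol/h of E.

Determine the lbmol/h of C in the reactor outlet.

17 lbmol/h

Conversion of D: D consumed = 2ξ₁ = 0.505 × 174 → ξ₁ = 43.94 lbmol/h.
E balance: n_E = 0 + 1ξ₁ − 2ξ₂ = 32.6 → ξ₂ = (1·43.94 − 32.6)/2 = 5.668 lbmol/h.
Outlet amounts (n = n₀ + Σ ν·ξ):
  D: 174 − 2(43.94) = 86.13
  E: 0 + 1(43.94) − 2(5.668) = 32.6
  C: 0 + 3(5.668) = 17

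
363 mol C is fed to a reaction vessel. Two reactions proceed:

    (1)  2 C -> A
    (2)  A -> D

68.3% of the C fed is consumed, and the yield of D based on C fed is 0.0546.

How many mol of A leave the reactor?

Conversion of C: C consumed = 2ξ₁ = 0.683 × 363 → ξ₁ = 124 mol.
Yield of D: 1ξ₂ / 363 = 0.0546 → ξ₂ = 19.82 mol.
Outlet amounts (n = n₀ + Σ ν·ξ):
  C: 363 − 2(124) = 115.1
  A: 0 + 1(124) − 1(19.82) = 104.1
  D: 0 + 1(19.82) = 19.82

104 mol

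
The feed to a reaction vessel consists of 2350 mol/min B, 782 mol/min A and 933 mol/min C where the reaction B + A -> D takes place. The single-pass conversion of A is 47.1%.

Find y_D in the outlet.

A reacted = 0.471 × 782 = 368.3 mol/min; ν_A = −1, so ξ = 368.3/1 = 368.3 mol/min.
Outlet amounts (n = n₀ + ν ξ):
  B: 2350 − 1(368.3) = 1982
  A: 782 − 1(368.3) = 413.7
  D: 0 + 1(368.3) = 368.3
  C: 933 (inert)
Total out = 3697 mol/min; y_D = 368.3 / 3697 = 0.09964.

0.0996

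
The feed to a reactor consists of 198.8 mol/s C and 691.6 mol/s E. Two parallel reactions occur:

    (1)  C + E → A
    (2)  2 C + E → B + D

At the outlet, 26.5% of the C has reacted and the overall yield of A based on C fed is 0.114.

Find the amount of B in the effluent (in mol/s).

15 mol/s

Yield of A: 1ξ₁ / 198.8 = 0.114 → ξ₁ = 22.66 mol/s.
Conversion of C: 1ξ₁ + 2ξ₂ = 0.265 × 198.8 = 52.68 → ξ₂ = 15.01 mol/s.
Outlet amounts (n = n₀ + Σ ν·ξ):
  C: 198.8 − 1(22.66) − 2(15.01) = 146.1
  E: 691.6 − 1(22.66) − 1(15.01) = 653.9
  A: 0 + 1(22.66) = 22.66
  B: 0 + 1(15.01) = 15.01
  D: 0 + 1(15.01) = 15.01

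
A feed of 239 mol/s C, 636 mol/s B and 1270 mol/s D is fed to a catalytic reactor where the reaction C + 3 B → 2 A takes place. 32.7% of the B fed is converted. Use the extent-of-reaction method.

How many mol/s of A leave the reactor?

139 mol/s

B reacted = 0.327 × 636 = 208 mol/s; ν_B = −3, so ξ = 208/3 = 69.32 mol/s.
Outlet amounts (n = n₀ + ν ξ):
  C: 239 − 1(69.32) = 169.7
  B: 636 − 3(69.32) = 428
  A: 0 + 2(69.32) = 138.6
  D: 1270 (inert)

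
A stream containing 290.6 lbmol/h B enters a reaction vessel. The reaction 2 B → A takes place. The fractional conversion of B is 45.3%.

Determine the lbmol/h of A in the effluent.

B reacted = 0.453 × 290.6 = 131.6 lbmol/h; ν_B = −2, so ξ = 131.6/2 = 65.82 lbmol/h.
Outlet amounts (n = n₀ + ν ξ):
  B: 290.6 − 2(65.82) = 159
  A: 0 + 1(65.82) = 65.82

65.8 lbmol/h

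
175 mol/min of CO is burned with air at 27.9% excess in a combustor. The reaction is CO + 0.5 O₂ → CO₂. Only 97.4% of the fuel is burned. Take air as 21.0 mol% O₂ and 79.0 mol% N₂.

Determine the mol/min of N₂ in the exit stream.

Stoichiometric O₂ = 0.5 × 175 = 87.5 mol/min; O₂ fed = 87.5 × 1.279 = 111.9 mol/min.
N₂ fed = 111.9 × 79/21 = 421 mol/min.
Fuel reacted = 0.974 × 175 → ξ = 170.4 mol/min.
Outlet (n = n₀ + ν ξ):
  CO: 175 − 1(170.4) = 4.55
  O₂: 111.9 − 0.5(170.4) = 26.69
  N₂: 421 (inert)
  CO₂: 0 + 1(170.4) = 170.4

421 mol/min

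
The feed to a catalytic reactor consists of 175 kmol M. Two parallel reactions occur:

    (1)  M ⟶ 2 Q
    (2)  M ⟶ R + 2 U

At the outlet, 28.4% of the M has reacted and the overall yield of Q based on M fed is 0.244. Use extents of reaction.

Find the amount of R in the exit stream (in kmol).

Yield of Q: 2ξ₁ / 175 = 0.244 → ξ₁ = 21.35 kmol.
Conversion of M: 1ξ₁ + 1ξ₂ = 0.284 × 175 = 49.7 → ξ₂ = 28.35 kmol.
Outlet amounts (n = n₀ + Σ ν·ξ):
  M: 175 − 1(21.35) − 1(28.35) = 125.3
  Q: 0 + 2(21.35) = 42.7
  R: 0 + 1(28.35) = 28.35
  U: 0 + 2(28.35) = 56.7

28.3 kmol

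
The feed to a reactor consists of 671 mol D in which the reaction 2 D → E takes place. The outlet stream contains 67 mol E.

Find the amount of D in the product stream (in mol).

537 mol

For E: n = n₀ + 1ξ → 67 = 0 + 1ξ, giving ξ = 67 mol.
Outlet amounts (n = n₀ + ν ξ):
  D: 671 − 2(67) = 537
  E: 0 + 1(67) = 67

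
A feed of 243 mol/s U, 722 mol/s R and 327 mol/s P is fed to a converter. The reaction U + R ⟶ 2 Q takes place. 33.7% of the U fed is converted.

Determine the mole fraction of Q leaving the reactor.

U reacted = 0.337 × 243 = 81.89 mol/s; ν_U = −1, so ξ = 81.89/1 = 81.89 mol/s.
Outlet amounts (n = n₀ + ν ξ):
  U: 243 − 1(81.89) = 161.1
  R: 722 − 1(81.89) = 640.1
  Q: 0 + 2(81.89) = 163.8
  P: 327 (inert)
Total out = 1292 mol/s; y_Q = 163.8 / 1292 = 0.1268.

0.127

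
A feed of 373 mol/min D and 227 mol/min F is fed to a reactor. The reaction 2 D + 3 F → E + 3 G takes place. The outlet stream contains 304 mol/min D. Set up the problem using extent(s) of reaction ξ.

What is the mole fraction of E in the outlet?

0.061

For D: n = n₀ − 2ξ → 304 = 373 − 2ξ, giving ξ = 34.5 mol/min.
Outlet amounts (n = n₀ + ν ξ):
  D: 373 − 2(34.5) = 304
  F: 227 − 3(34.5) = 123.5
  E: 0 + 1(34.5) = 34.5
  G: 0 + 3(34.5) = 103.5
Total out = 565.5 mol/min; y_E = 34.5 / 565.5 = 0.06101.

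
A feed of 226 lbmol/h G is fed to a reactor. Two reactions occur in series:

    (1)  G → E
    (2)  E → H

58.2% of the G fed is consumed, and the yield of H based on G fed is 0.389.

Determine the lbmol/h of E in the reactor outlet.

Conversion of G: G consumed = 1ξ₁ = 0.582 × 226 → ξ₁ = 131.5 lbmol/h.
Yield of H: 1ξ₂ / 226 = 0.389 → ξ₂ = 87.91 lbmol/h.
Outlet amounts (n = n₀ + Σ ν·ξ):
  G: 226 − 1(131.5) = 94.47
  E: 0 + 1(131.5) − 1(87.91) = 43.62
  H: 0 + 1(87.91) = 87.91

43.6 lbmol/h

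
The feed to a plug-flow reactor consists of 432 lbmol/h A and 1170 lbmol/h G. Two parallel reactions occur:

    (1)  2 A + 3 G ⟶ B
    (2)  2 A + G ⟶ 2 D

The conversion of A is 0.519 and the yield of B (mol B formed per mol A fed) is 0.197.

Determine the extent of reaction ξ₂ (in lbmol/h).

Yield of B: 1ξ₁ / 432 = 0.197 → ξ₁ = 85.1 lbmol/h.
Conversion of A: 2ξ₁ + 2ξ₂ = 0.519 × 432 = 224.2 → ξ₂ = 27 lbmol/h.
Outlet amounts (n = n₀ + Σ ν·ξ):
  A: 432 − 2(85.1) − 2(27) = 207.8
  G: 1170 − 3(85.1) − 1(27) = 887.7
  B: 0 + 1(85.1) = 85.1
  D: 0 + 2(27) = 54

ξ₂ = 27 lbmol/h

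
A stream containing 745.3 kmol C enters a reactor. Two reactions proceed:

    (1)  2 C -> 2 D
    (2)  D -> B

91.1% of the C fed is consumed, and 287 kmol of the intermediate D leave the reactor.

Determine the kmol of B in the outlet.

Conversion of C: C consumed = 2ξ₁ = 0.911 × 745.3 → ξ₁ = 339.5 kmol.
D balance: n_D = 0 + 2ξ₁ − 1ξ₂ = 287 → ξ₂ = (2·339.5 − 287)/1 = 392 kmol.
Outlet amounts (n = n₀ + Σ ν·ξ):
  C: 745.3 − 2(339.5) = 66.33
  D: 0 + 2(339.5) − 1(392) = 287
  B: 0 + 1(392) = 392

392 kmol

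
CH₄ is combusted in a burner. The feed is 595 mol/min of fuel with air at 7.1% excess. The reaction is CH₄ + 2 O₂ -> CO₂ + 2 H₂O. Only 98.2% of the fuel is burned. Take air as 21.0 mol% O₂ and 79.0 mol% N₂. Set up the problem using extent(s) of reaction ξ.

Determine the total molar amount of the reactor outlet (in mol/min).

Stoichiometric O₂ = 2 × 595 = 1190 mol/min; O₂ fed = 1190 × 1.071 = 1274 mol/min.
N₂ fed = 1274 × 79/21 = 4795 mol/min.
Fuel reacted = 0.982 × 595 → ξ = 584.3 mol/min.
Outlet (n = n₀ + ν ξ):
  CH₄: 595 − 1(584.3) = 10.71
  O₂: 1274 − 2(584.3) = 105.9
  N₂: 4795 (inert)
  CO₂: 0 + 1(584.3) = 584.3
  H₂O: 0 + 2(584.3) = 1169
Total out = 10.71 + 105.9 + 4795 + 584.3 + 1169 = 6664 mol/min.

6660 mol/min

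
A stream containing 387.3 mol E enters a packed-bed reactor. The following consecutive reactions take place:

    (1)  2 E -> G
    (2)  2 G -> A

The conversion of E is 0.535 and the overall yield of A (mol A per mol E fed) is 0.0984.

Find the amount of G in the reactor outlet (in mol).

27.4 mol

Conversion of E: E consumed = 2ξ₁ = 0.535 × 387.3 → ξ₁ = 103.6 mol.
Yield of A: 1ξ₂ / 387.3 = 0.0984 → ξ₂ = 38.11 mol.
Outlet amounts (n = n₀ + Σ ν·ξ):
  E: 387.3 − 2(103.6) = 180.1
  G: 0 + 1(103.6) − 2(38.11) = 27.38
  A: 0 + 1(38.11) = 38.11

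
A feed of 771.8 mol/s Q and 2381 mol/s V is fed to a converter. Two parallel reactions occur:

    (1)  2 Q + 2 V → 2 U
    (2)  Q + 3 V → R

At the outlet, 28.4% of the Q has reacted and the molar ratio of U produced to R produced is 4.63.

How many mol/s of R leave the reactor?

Conversion of Q: Q consumed = 0.284 × 771.8 = 219.2 mol/s = 2ξ₁ + 1ξ₂.
Selectivity: 2ξ₁ / (1ξ₂) = 4.63 → ξ₁ = 2.315 ξ₂.
Substitute: (2·2.315 + 1) ξ₂ = 219.2 → ξ₂ = 38.93 mol/s, ξ₁ = 90.13 mol/s.
Outlet amounts (n = n₀ + Σ ν·ξ):
  Q: 771.8 − 2(90.13) − 1(38.93) = 552.6
  V: 2381 − 2(90.13) − 3(38.93) = 2084
  U: 0 + 2(90.13) = 180.3
  R: 0 + 1(38.93) = 38.93

38.9 mol/s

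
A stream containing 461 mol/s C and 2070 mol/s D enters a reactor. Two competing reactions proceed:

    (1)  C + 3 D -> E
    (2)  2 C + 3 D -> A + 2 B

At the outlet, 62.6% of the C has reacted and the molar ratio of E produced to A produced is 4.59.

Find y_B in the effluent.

0.0476

Conversion of C: C consumed = 0.626 × 461 = 288.6 mol/s = 1ξ₁ + 2ξ₂.
Selectivity: 1ξ₁ / (1ξ₂) = 4.59 → ξ₁ = 4.59 ξ₂.
Substitute: (1·4.59 + 2) ξ₂ = 288.6 → ξ₂ = 43.79 mol/s, ξ₁ = 201 mol/s.
Outlet amounts (n = n₀ + Σ ν·ξ):
  C: 461 − 1(201) − 2(43.79) = 172.4
  D: 2070 − 3(201) − 3(43.79) = 1336
  E: 0 + 1(201) = 201
  A: 0 + 1(43.79) = 43.79
  B: 0 + 2(43.79) = 87.58
Total out = 1840 mol/s; y_B = 87.58 / 1840 = 0.04759.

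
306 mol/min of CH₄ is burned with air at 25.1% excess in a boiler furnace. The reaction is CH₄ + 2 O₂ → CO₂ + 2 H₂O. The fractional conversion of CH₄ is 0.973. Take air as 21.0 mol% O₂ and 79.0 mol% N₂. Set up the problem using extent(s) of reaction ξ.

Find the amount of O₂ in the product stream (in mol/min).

Stoichiometric O₂ = 2 × 306 = 612 mol/min; O₂ fed = 612 × 1.251 = 765.6 mol/min.
N₂ fed = 765.6 × 79/21 = 2880 mol/min.
Fuel reacted = 0.973 × 306 → ξ = 297.7 mol/min.
Outlet (n = n₀ + ν ξ):
  CH₄: 306 − 1(297.7) = 8.262
  O₂: 765.6 − 2(297.7) = 170.1
  N₂: 2880 (inert)
  CO₂: 0 + 1(297.7) = 297.7
  H₂O: 0 + 2(297.7) = 595.5

170 mol/min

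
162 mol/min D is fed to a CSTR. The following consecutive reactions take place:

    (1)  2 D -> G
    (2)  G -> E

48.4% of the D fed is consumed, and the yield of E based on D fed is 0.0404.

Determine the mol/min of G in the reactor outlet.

32.7 mol/min

Conversion of D: D consumed = 2ξ₁ = 0.484 × 162 → ξ₁ = 39.2 mol/min.
Yield of E: 1ξ₂ / 162 = 0.0404 → ξ₂ = 6.545 mol/min.
Outlet amounts (n = n₀ + Σ ν·ξ):
  D: 162 − 2(39.2) = 83.59
  G: 0 + 1(39.2) − 1(6.545) = 32.66
  E: 0 + 1(6.545) = 6.545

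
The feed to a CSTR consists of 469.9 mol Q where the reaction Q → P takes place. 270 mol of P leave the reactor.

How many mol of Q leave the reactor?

200 mol

For P: n = n₀ + 1ξ → 270 = 0 + 1ξ, giving ξ = 270 mol.
Outlet amounts (n = n₀ + ν ξ):
  Q: 469.9 − 1(270) = 199.9
  P: 0 + 1(270) = 270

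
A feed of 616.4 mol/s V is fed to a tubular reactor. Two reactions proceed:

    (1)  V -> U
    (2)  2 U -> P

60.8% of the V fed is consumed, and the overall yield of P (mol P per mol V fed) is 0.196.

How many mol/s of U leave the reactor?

133 mol/s

Conversion of V: V consumed = 1ξ₁ = 0.608 × 616.4 → ξ₁ = 374.8 mol/s.
Yield of P: 1ξ₂ / 616.4 = 0.196 → ξ₂ = 120.8 mol/s.
Outlet amounts (n = n₀ + Σ ν·ξ):
  V: 616.4 − 1(374.8) = 241.6
  U: 0 + 1(374.8) − 2(120.8) = 133.1
  P: 0 + 1(120.8) = 120.8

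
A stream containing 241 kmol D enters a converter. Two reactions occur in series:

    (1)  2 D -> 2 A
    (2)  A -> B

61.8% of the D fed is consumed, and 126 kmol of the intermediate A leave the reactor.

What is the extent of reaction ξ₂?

Conversion of D: D consumed = 2ξ₁ = 0.618 × 241 → ξ₁ = 74.47 kmol.
A balance: n_A = 0 + 2ξ₁ − 1ξ₂ = 126 → ξ₂ = (2·74.47 − 126)/1 = 22.94 kmol.
Outlet amounts (n = n₀ + Σ ν·ξ):
  D: 241 − 2(74.47) = 92.06
  A: 0 + 2(74.47) − 1(22.94) = 126
  B: 0 + 1(22.94) = 22.94

ξ₂ = 22.9 kmol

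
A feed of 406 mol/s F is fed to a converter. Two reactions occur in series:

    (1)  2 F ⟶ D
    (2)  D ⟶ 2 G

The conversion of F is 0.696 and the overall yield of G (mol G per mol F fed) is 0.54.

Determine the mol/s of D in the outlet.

31.7 mol/s

Conversion of F: F consumed = 2ξ₁ = 0.696 × 406 → ξ₁ = 141.3 mol/s.
Yield of G: 2ξ₂ / 406 = 0.54 → ξ₂ = 109.6 mol/s.
Outlet amounts (n = n₀ + Σ ν·ξ):
  F: 406 − 2(141.3) = 123.4
  D: 0 + 1(141.3) − 1(109.6) = 31.67
  G: 0 + 2(109.6) = 219.2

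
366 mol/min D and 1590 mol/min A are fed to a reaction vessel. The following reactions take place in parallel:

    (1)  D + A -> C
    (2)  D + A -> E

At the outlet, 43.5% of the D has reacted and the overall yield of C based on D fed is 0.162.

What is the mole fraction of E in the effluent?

Yield of C: 1ξ₁ / 366 = 0.162 → ξ₁ = 59.29 mol/min.
Conversion of D: 1ξ₁ + 1ξ₂ = 0.435 × 366 = 159.2 → ξ₂ = 99.92 mol/min.
Outlet amounts (n = n₀ + Σ ν·ξ):
  D: 366 − 1(59.29) − 1(99.92) = 206.8
  A: 1590 − 1(59.29) − 1(99.92) = 1431
  C: 0 + 1(59.29) = 59.29
  E: 0 + 1(99.92) = 99.92
Total out = 1797 mol/min; y_E = 99.92 / 1797 = 0.05561.

0.0556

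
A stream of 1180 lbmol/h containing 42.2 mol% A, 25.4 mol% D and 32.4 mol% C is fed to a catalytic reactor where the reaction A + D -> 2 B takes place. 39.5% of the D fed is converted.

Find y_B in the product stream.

D reacted = 0.395 × 299.7 = 118.4 lbmol/h; ν_D = −1, so ξ = 118.4/1 = 118.4 lbmol/h.
Outlet amounts (n = n₀ + ν ξ):
  A: 498 − 1(118.4) = 379.6
  D: 299.7 − 1(118.4) = 181.3
  B: 0 + 2(118.4) = 236.8
  C: 382.3 (inert)
Total out = 1180 lbmol/h; y_B = 236.8 / 1180 = 0.2007.

0.201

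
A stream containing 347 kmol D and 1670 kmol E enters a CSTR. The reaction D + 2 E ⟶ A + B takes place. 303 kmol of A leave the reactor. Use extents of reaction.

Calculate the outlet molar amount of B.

For A: n = n₀ + 1ξ → 303 = 0 + 1ξ, giving ξ = 303 kmol.
Outlet amounts (n = n₀ + ν ξ):
  D: 347 − 1(303) = 44
  E: 1670 − 2(303) = 1064
  A: 0 + 1(303) = 303
  B: 0 + 1(303) = 303

303 kmol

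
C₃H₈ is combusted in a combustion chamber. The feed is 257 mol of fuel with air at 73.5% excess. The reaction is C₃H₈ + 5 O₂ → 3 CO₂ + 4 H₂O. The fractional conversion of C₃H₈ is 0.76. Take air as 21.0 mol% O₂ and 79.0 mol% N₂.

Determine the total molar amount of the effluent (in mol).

Stoichiometric O₂ = 5 × 257 = 1285 mol; O₂ fed = 1285 × 1.735 = 2229 mol.
N₂ fed = 2229 × 79/21 = 8387 mol.
Fuel reacted = 0.76 × 257 → ξ = 195.3 mol.
Outlet (n = n₀ + ν ξ):
  C₃H₈: 257 − 1(195.3) = 61.68
  O₂: 2229 − 5(195.3) = 1253
  N₂: 8387 (inert)
  CO₂: 0 + 3(195.3) = 586
  H₂O: 0 + 4(195.3) = 781.3
Total out = 61.68 + 1253 + 8387 + 586 + 781.3 = 11070 mol.

11100 mol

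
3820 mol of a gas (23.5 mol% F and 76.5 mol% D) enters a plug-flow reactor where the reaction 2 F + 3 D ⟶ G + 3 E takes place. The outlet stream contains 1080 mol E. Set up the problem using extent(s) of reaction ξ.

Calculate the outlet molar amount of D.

For E: n = n₀ + 3ξ → 1080 = 0 + 3ξ, giving ξ = 360 mol.
Outlet amounts (n = n₀ + ν ξ):
  F: 897.7 − 2(360) = 177.7
  D: 2922 − 3(360) = 1842
  G: 0 + 1(360) = 360
  E: 0 + 3(360) = 1080

1840 mol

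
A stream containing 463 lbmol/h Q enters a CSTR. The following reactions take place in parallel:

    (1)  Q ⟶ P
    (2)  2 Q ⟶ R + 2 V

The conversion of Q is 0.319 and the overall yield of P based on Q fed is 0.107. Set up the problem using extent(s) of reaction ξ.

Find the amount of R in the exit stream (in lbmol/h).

Yield of P: 1ξ₁ / 463 = 0.107 → ξ₁ = 49.54 lbmol/h.
Conversion of Q: 1ξ₁ + 2ξ₂ = 0.319 × 463 = 147.7 → ξ₂ = 49.08 lbmol/h.
Outlet amounts (n = n₀ + Σ ν·ξ):
  Q: 463 − 1(49.54) − 2(49.08) = 315.3
  P: 0 + 1(49.54) = 49.54
  R: 0 + 1(49.08) = 49.08
  V: 0 + 2(49.08) = 98.16

49.1 lbmol/h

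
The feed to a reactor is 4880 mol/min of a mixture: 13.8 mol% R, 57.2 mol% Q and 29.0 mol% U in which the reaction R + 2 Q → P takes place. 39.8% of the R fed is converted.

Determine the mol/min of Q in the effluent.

R reacted = 0.398 × 673.4 = 268 mol/min; ν_R = −1, so ξ = 268/1 = 268 mol/min.
Outlet amounts (n = n₀ + ν ξ):
  R: 673.4 − 1(268) = 405.4
  Q: 2791 − 2(268) = 2255
  P: 0 + 1(268) = 268
  U: 1415 (inert)

2260 mol/min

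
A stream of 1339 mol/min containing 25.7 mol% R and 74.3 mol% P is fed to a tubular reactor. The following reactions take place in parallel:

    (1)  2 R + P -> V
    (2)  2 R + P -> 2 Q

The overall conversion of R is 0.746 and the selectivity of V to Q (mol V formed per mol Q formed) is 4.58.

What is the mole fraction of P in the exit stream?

0.791

Conversion of R: R consumed = 0.746 × 344.1 = 256.7 mol/min = 2ξ₁ + 2ξ₂.
Selectivity: 1ξ₁ / (2ξ₂) = 4.58 → ξ₁ = 9.16 ξ₂.
Substitute: (2·9.16 + 2) ξ₂ = 256.7 → ξ₂ = 12.63 mol/min, ξ₁ = 115.7 mol/min.
Outlet amounts (n = n₀ + Σ ν·ξ):
  R: 344.1 − 2(115.7) − 2(12.63) = 87.41
  P: 994.9 − 1(115.7) − 1(12.63) = 866.5
  V: 0 + 1(115.7) = 115.7
  Q: 0 + 2(12.63) = 25.27
Total out = 1095 mol/min; y_P = 866.5 / 1095 = 0.7914.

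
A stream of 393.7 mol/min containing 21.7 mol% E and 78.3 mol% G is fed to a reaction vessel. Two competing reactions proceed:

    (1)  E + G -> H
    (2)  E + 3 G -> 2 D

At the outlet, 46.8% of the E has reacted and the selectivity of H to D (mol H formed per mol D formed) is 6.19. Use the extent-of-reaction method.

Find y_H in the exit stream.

Conversion of E: E consumed = 0.468 × 85.43 = 39.98 mol/min = 1ξ₁ + 1ξ₂.
Selectivity: 1ξ₁ / (2ξ₂) = 6.19 → ξ₁ = 12.38 ξ₂.
Substitute: (1·12.38 + 1) ξ₂ = 39.98 → ξ₂ = 2.988 mol/min, ξ₁ = 36.99 mol/min.
Outlet amounts (n = n₀ + Σ ν·ξ):
  E: 85.43 − 1(36.99) − 1(2.988) = 45.45
  G: 308.3 − 1(36.99) − 3(2.988) = 262.3
  H: 0 + 1(36.99) = 36.99
  D: 0 + 2(2.988) = 5.976
Total out = 350.7 mol/min; y_H = 36.99 / 350.7 = 0.1055.

0.105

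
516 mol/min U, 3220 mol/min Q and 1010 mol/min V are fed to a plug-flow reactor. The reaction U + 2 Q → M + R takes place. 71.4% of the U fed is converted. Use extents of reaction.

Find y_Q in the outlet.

0.567

U reacted = 0.714 × 516 = 368.4 mol/min; ν_U = −1, so ξ = 368.4/1 = 368.4 mol/min.
Outlet amounts (n = n₀ + ν ξ):
  U: 516 − 1(368.4) = 147.6
  Q: 3220 − 2(368.4) = 2483
  M: 0 + 1(368.4) = 368.4
  R: 0 + 1(368.4) = 368.4
  V: 1010 (inert)
Total out = 4378 mol/min; y_Q = 2483 / 4378 = 0.5672.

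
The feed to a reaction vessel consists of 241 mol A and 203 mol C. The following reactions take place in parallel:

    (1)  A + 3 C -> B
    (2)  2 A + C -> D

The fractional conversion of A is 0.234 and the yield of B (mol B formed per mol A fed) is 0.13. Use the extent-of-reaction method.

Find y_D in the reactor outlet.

Yield of B: 1ξ₁ / 241 = 0.13 → ξ₁ = 31.33 mol.
Conversion of A: 1ξ₁ + 2ξ₂ = 0.234 × 241 = 56.39 → ξ₂ = 12.53 mol.
Outlet amounts (n = n₀ + Σ ν·ξ):
  A: 241 − 1(31.33) − 2(12.53) = 184.6
  C: 203 − 3(31.33) − 1(12.53) = 96.48
  B: 0 + 1(31.33) = 31.33
  D: 0 + 1(12.53) = 12.53
Total out = 324.9 mol; y_D = 12.53 / 324.9 = 0.03857.

0.0386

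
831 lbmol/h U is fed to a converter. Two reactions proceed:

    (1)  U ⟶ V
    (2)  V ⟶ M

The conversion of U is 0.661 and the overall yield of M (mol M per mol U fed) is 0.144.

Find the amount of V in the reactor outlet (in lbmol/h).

430 lbmol/h

Conversion of U: U consumed = 1ξ₁ = 0.661 × 831 → ξ₁ = 549.3 lbmol/h.
Yield of M: 1ξ₂ / 831 = 0.144 → ξ₂ = 119.7 lbmol/h.
Outlet amounts (n = n₀ + Σ ν·ξ):
  U: 831 − 1(549.3) = 281.7
  V: 0 + 1(549.3) − 1(119.7) = 429.6
  M: 0 + 1(119.7) = 119.7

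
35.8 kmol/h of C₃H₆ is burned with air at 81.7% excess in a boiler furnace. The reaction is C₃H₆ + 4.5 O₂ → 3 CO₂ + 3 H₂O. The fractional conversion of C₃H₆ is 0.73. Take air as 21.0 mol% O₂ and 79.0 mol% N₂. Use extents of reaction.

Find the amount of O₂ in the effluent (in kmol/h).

175 kmol/h

Stoichiometric O₂ = 4.5 × 35.8 = 161.1 kmol/h; O₂ fed = 161.1 × 1.817 = 292.7 kmol/h.
N₂ fed = 292.7 × 79/21 = 1101 kmol/h.
Fuel reacted = 0.73 × 35.8 → ξ = 26.13 kmol/h.
Outlet (n = n₀ + ν ξ):
  C₃H₆: 35.8 − 1(26.13) = 9.666
  O₂: 292.7 − 4.5(26.13) = 175.1
  N₂: 1101 (inert)
  CO₂: 0 + 3(26.13) = 78.4
  H₂O: 0 + 3(26.13) = 78.4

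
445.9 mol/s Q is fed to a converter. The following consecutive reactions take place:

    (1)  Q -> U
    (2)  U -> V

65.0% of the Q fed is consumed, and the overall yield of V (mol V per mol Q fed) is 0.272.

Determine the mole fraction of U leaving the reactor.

Conversion of Q: Q consumed = 1ξ₁ = 0.65 × 445.9 → ξ₁ = 289.8 mol/s.
Yield of V: 1ξ₂ / 445.9 = 0.272 → ξ₂ = 121.3 mol/s.
Outlet amounts (n = n₀ + Σ ν·ξ):
  Q: 445.9 − 1(289.8) = 156.1
  U: 0 + 1(289.8) − 1(121.3) = 168.6
  V: 0 + 1(121.3) = 121.3
Total out = 445.9 mol/s; y_U = 168.6 / 445.9 = 0.378.

0.378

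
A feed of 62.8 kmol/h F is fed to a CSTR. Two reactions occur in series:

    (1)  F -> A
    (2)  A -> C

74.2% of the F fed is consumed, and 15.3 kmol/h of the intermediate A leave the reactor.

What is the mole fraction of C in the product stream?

0.498

Conversion of F: F consumed = 1ξ₁ = 0.742 × 62.8 → ξ₁ = 46.6 kmol/h.
A balance: n_A = 0 + 1ξ₁ − 1ξ₂ = 15.3 → ξ₂ = (1·46.6 − 15.3)/1 = 31.3 kmol/h.
Outlet amounts (n = n₀ + Σ ν·ξ):
  F: 62.8 − 1(46.6) = 16.2
  A: 0 + 1(46.6) − 1(31.3) = 15.3
  C: 0 + 1(31.3) = 31.3
Total out = 62.8 kmol/h; y_C = 31.3 / 62.8 = 0.4984.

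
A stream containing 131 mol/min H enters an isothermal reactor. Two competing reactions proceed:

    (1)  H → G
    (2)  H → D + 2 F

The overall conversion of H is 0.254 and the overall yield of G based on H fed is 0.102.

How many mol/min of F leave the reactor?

39.8 mol/min

Yield of G: 1ξ₁ / 131 = 0.102 → ξ₁ = 13.36 mol/min.
Conversion of H: 1ξ₁ + 1ξ₂ = 0.254 × 131 = 33.27 → ξ₂ = 19.91 mol/min.
Outlet amounts (n = n₀ + Σ ν·ξ):
  H: 131 − 1(13.36) − 1(19.91) = 97.73
  G: 0 + 1(13.36) = 13.36
  D: 0 + 1(19.91) = 19.91
  F: 0 + 2(19.91) = 39.82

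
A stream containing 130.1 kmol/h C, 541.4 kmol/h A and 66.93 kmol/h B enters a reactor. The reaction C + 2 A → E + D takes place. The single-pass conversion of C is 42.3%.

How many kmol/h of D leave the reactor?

55 kmol/h

C reacted = 0.423 × 130.1 = 55.03 kmol/h; ν_C = −1, so ξ = 55.03/1 = 55.03 kmol/h.
Outlet amounts (n = n₀ + ν ξ):
  C: 130.1 − 1(55.03) = 75.07
  A: 541.4 − 2(55.03) = 431.3
  E: 0 + 1(55.03) = 55.03
  D: 0 + 1(55.03) = 55.03
  B: 66.93 (inert)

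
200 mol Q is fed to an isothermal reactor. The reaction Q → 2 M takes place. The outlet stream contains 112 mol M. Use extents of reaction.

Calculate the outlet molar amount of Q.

144 mol

For M: n = n₀ + 2ξ → 112 = 0 + 2ξ, giving ξ = 56 mol.
Outlet amounts (n = n₀ + ν ξ):
  Q: 200 − 1(56) = 144
  M: 0 + 2(56) = 112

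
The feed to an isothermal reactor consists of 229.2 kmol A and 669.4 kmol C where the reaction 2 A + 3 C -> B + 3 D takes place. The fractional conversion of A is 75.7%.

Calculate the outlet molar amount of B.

A reacted = 0.757 × 229.2 = 173.5 kmol; ν_A = −2, so ξ = 173.5/2 = 86.75 kmol.
Outlet amounts (n = n₀ + ν ξ):
  A: 229.2 − 2(86.75) = 55.7
  C: 669.4 − 3(86.75) = 409.1
  B: 0 + 1(86.75) = 86.75
  D: 0 + 3(86.75) = 260.3

86.8 kmol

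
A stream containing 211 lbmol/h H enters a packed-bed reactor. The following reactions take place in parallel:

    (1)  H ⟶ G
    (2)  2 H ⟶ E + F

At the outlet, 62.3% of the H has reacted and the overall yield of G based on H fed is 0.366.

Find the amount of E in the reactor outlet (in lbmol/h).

Yield of G: 1ξ₁ / 211 = 0.366 → ξ₁ = 77.23 lbmol/h.
Conversion of H: 1ξ₁ + 2ξ₂ = 0.623 × 211 = 131.5 → ξ₂ = 27.11 lbmol/h.
Outlet amounts (n = n₀ + Σ ν·ξ):
  H: 211 − 1(77.23) − 2(27.11) = 79.55
  G: 0 + 1(77.23) = 77.23
  E: 0 + 1(27.11) = 27.11
  F: 0 + 1(27.11) = 27.11

27.1 lbmol/h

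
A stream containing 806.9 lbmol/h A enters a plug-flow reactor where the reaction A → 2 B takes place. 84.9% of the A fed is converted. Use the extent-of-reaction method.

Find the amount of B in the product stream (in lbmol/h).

1370 lbmol/h

A reacted = 0.849 × 806.9 = 685.1 lbmol/h; ν_A = −1, so ξ = 685.1/1 = 685.1 lbmol/h.
Outlet amounts (n = n₀ + ν ξ):
  A: 806.9 − 1(685.1) = 121.8
  B: 0 + 2(685.1) = 1370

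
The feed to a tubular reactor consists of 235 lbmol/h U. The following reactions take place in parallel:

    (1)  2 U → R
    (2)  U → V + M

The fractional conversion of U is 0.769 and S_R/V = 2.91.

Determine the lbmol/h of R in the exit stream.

Conversion of U: U consumed = 0.769 × 235 = 180.7 lbmol/h = 2ξ₁ + 1ξ₂.
Selectivity: 1ξ₁ / (1ξ₂) = 2.91 → ξ₁ = 2.91 ξ₂.
Substitute: (2·2.91 + 1) ξ₂ = 180.7 → ξ₂ = 26.5 lbmol/h, ξ₁ = 77.11 lbmol/h.
Outlet amounts (n = n₀ + Σ ν·ξ):
  U: 235 − 2(77.11) − 1(26.5) = 54.28
  R: 0 + 1(77.11) = 77.11
  V: 0 + 1(26.5) = 26.5
  M: 0 + 1(26.5) = 26.5

77.1 lbmol/h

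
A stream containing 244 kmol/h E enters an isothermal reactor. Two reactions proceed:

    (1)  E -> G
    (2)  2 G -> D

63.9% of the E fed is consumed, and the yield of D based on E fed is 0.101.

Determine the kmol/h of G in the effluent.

107 kmol/h

Conversion of E: E consumed = 1ξ₁ = 0.639 × 244 → ξ₁ = 155.9 kmol/h.
Yield of D: 1ξ₂ / 244 = 0.101 → ξ₂ = 24.64 kmol/h.
Outlet amounts (n = n₀ + Σ ν·ξ):
  E: 244 − 1(155.9) = 88.08
  G: 0 + 1(155.9) − 2(24.64) = 106.6
  D: 0 + 1(24.64) = 24.64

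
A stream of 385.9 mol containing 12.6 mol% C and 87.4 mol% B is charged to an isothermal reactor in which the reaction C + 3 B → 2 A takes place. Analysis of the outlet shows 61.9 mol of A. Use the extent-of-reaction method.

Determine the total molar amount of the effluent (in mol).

For A: n = n₀ + 2ξ → 61.9 = 0 + 2ξ, giving ξ = 30.95 mol.
Outlet amounts (n = n₀ + ν ξ):
  C: 48.62 − 1(30.95) = 17.67
  B: 337.3 − 3(30.95) = 244.4
  A: 0 + 2(30.95) = 61.9
Total out = 17.67 + 244.4 + 61.9 = 324 mol.

324 mol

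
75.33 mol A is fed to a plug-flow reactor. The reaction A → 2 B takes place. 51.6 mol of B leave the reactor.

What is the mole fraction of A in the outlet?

For B: n = n₀ + 2ξ → 51.6 = 0 + 2ξ, giving ξ = 25.8 mol.
Outlet amounts (n = n₀ + ν ξ):
  A: 75.33 − 1(25.8) = 49.53
  B: 0 + 2(25.8) = 51.6
Total out = 101.1 mol; y_A = 49.53 / 101.1 = 0.4898.

0.49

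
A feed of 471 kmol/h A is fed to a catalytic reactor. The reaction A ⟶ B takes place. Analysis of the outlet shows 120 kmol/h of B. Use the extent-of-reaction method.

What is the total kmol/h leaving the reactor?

471 kmol/h

For B: n = n₀ + 1ξ → 120 = 0 + 1ξ, giving ξ = 120 kmol/h.
Outlet amounts (n = n₀ + ν ξ):
  A: 471 − 1(120) = 351
  B: 0 + 1(120) = 120
Total out = 351 + 120 = 471 kmol/h.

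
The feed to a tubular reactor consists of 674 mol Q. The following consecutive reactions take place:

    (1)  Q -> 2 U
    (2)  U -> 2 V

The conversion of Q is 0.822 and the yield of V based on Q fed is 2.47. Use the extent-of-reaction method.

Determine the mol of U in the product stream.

276 mol

Conversion of Q: Q consumed = 1ξ₁ = 0.822 × 674 → ξ₁ = 554 mol.
Yield of V: 2ξ₂ / 674 = 2.47 → ξ₂ = 832.4 mol.
Outlet amounts (n = n₀ + Σ ν·ξ):
  Q: 674 − 1(554) = 120
  U: 0 + 2(554) − 1(832.4) = 275.7
  V: 0 + 2(832.4) = 1665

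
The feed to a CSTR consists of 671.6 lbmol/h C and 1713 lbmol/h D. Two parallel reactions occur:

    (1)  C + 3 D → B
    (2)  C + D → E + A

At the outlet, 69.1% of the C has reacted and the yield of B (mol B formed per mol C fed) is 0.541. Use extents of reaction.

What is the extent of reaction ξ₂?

ξ₂ = 101 lbmol/h

Yield of B: 1ξ₁ / 671.6 = 0.541 → ξ₁ = 363.3 lbmol/h.
Conversion of C: 1ξ₁ + 1ξ₂ = 0.691 × 671.6 = 464.1 → ξ₂ = 100.7 lbmol/h.
Outlet amounts (n = n₀ + Σ ν·ξ):
  C: 671.6 − 1(363.3) − 1(100.7) = 207.5
  D: 1713 − 3(363.3) − 1(100.7) = 522.3
  B: 0 + 1(363.3) = 363.3
  E: 0 + 1(100.7) = 100.7
  A: 0 + 1(100.7) = 100.7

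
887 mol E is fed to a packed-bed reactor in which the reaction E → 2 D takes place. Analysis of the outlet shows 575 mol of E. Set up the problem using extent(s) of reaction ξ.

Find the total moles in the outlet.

1200 mol

For E: n = n₀ − 1ξ → 575 = 887 − 1ξ, giving ξ = 312 mol.
Outlet amounts (n = n₀ + ν ξ):
  E: 887 − 1(312) = 575
  D: 0 + 2(312) = 624
Total out = 575 + 624 = 1199 mol.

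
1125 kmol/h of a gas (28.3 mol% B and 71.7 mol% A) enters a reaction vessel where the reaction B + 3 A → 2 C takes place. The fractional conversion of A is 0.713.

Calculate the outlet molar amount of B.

127 kmol/h

A reacted = 0.713 × 806.6 = 575.1 kmol/h; ν_A = −3, so ξ = 575.1/3 = 191.7 kmol/h.
Outlet amounts (n = n₀ + ν ξ):
  B: 318.4 − 1(191.7) = 126.7
  A: 806.6 − 3(191.7) = 231.5
  C: 0 + 2(191.7) = 383.4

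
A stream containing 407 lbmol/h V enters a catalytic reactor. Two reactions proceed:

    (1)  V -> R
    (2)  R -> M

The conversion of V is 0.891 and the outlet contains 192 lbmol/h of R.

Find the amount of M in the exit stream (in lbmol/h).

171 lbmol/h

Conversion of V: V consumed = 1ξ₁ = 0.891 × 407 → ξ₁ = 362.6 lbmol/h.
R balance: n_R = 0 + 1ξ₁ − 1ξ₂ = 192 → ξ₂ = (1·362.6 − 192)/1 = 170.6 lbmol/h.
Outlet amounts (n = n₀ + Σ ν·ξ):
  V: 407 − 1(362.6) = 44.36
  R: 0 + 1(362.6) − 1(170.6) = 192
  M: 0 + 1(170.6) = 170.6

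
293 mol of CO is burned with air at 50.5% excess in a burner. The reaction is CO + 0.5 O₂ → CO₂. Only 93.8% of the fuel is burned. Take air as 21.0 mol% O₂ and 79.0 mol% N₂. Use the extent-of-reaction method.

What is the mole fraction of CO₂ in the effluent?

0.228

Stoichiometric O₂ = 0.5 × 293 = 146.5 mol; O₂ fed = 146.5 × 1.505 = 220.5 mol.
N₂ fed = 220.5 × 79/21 = 829.4 mol.
Fuel reacted = 0.938 × 293 → ξ = 274.8 mol.
Outlet (n = n₀ + ν ξ):
  CO: 293 − 1(274.8) = 18.17
  O₂: 220.5 − 0.5(274.8) = 83.07
  N₂: 829.4 (inert)
  CO₂: 0 + 1(274.8) = 274.8
Total out = 1205 mol; y_CO₂ = 274.8 / 1205 = 0.228.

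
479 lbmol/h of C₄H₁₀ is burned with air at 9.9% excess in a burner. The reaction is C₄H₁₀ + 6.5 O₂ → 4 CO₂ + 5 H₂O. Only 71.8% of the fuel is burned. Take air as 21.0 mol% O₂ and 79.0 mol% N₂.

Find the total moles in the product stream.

17300 lbmol/h

Stoichiometric O₂ = 6.5 × 479 = 3114 lbmol/h; O₂ fed = 3114 × 1.099 = 3422 lbmol/h.
N₂ fed = 3422 × 79/21 = 12870 lbmol/h.
Fuel reacted = 0.718 × 479 → ξ = 343.9 lbmol/h.
Outlet (n = n₀ + ν ξ):
  C₄H₁₀: 479 − 1(343.9) = 135.1
  O₂: 3422 − 6.5(343.9) = 1186
  N₂: 12870 (inert)
  CO₂: 0 + 4(343.9) = 1376
  H₂O: 0 + 5(343.9) = 1720
Total out = 135.1 + 1186 + 12870 + 1376 + 1720 = 17290 lbmol/h.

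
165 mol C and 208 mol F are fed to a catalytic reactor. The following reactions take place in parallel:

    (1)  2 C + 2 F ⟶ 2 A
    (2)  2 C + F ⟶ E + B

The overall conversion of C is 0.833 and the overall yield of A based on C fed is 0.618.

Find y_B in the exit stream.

Yield of A: 2ξ₁ / 165 = 0.618 → ξ₁ = 50.98 mol.
Conversion of C: 2ξ₁ + 2ξ₂ = 0.833 × 165 = 137.4 → ξ₂ = 17.74 mol.
Outlet amounts (n = n₀ + Σ ν·ξ):
  C: 165 − 2(50.98) − 2(17.74) = 27.56
  F: 208 − 2(50.98) − 1(17.74) = 88.29
  A: 0 + 2(50.98) = 102
  E: 0 + 1(17.74) = 17.74
  B: 0 + 1(17.74) = 17.74
Total out = 253.3 mol; y_B = 17.74 / 253.3 = 0.07003.

0.07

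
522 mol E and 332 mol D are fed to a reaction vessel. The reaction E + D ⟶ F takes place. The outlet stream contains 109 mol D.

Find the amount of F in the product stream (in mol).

223 mol

For D: n = n₀ − 1ξ → 109 = 332 − 1ξ, giving ξ = 223 mol.
Outlet amounts (n = n₀ + ν ξ):
  E: 522 − 1(223) = 299
  D: 332 − 1(223) = 109
  F: 0 + 1(223) = 223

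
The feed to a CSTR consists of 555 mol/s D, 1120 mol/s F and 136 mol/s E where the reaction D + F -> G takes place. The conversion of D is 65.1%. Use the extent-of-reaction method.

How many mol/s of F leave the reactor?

759 mol/s

D reacted = 0.651 × 555 = 361.3 mol/s; ν_D = −1, so ξ = 361.3/1 = 361.3 mol/s.
Outlet amounts (n = n₀ + ν ξ):
  D: 555 − 1(361.3) = 193.7
  F: 1120 − 1(361.3) = 758.7
  G: 0 + 1(361.3) = 361.3
  E: 136 (inert)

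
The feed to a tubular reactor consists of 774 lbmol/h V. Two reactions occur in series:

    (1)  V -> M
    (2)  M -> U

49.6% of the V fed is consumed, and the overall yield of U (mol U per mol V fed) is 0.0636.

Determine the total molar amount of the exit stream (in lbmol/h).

774 lbmol/h

Conversion of V: V consumed = 1ξ₁ = 0.496 × 774 → ξ₁ = 383.9 lbmol/h.
Yield of U: 1ξ₂ / 774 = 0.0636 → ξ₂ = 49.23 lbmol/h.
Outlet amounts (n = n₀ + Σ ν·ξ):
  V: 774 − 1(383.9) = 390.1
  M: 0 + 1(383.9) − 1(49.23) = 334.7
  U: 0 + 1(49.23) = 49.23
Total out = 390.1 + 334.7 + 49.23 = 774 lbmol/h.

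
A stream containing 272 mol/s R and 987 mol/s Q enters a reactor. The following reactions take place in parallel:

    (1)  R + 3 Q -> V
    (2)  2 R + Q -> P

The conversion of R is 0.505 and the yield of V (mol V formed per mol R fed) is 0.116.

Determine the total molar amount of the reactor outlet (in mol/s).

1060 mol/s

Yield of V: 1ξ₁ / 272 = 0.116 → ξ₁ = 31.55 mol/s.
Conversion of R: 1ξ₁ + 2ξ₂ = 0.505 × 272 = 137.4 → ξ₂ = 52.9 mol/s.
Outlet amounts (n = n₀ + Σ ν·ξ):
  R: 272 − 1(31.55) − 2(52.9) = 134.6
  Q: 987 − 3(31.55) − 1(52.9) = 839.4
  V: 0 + 1(31.55) = 31.55
  P: 0 + 1(52.9) = 52.9
Total out = 134.6 + 839.4 + 31.55 + 52.9 = 1059 mol/s.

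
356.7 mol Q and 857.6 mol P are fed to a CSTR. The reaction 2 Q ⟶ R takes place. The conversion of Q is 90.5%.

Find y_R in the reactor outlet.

Q reacted = 0.905 × 356.7 = 322.8 mol; ν_Q = −2, so ξ = 322.8/2 = 161.4 mol.
Outlet amounts (n = n₀ + ν ξ):
  Q: 356.7 − 2(161.4) = 33.89
  R: 0 + 1(161.4) = 161.4
  P: 857.6 (inert)
Total out = 1053 mol; y_R = 161.4 / 1053 = 0.1533.

0.153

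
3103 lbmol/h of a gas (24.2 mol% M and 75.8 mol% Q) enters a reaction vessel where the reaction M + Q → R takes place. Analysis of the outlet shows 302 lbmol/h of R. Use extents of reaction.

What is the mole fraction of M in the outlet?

For R: n = n₀ + 1ξ → 302 = 0 + 1ξ, giving ξ = 302 lbmol/h.
Outlet amounts (n = n₀ + ν ξ):
  M: 750.9 − 1(302) = 448.9
  Q: 2352 − 1(302) = 2050
  R: 0 + 1(302) = 302
Total out = 2801 lbmol/h; y_M = 448.9 / 2801 = 0.1603.

0.16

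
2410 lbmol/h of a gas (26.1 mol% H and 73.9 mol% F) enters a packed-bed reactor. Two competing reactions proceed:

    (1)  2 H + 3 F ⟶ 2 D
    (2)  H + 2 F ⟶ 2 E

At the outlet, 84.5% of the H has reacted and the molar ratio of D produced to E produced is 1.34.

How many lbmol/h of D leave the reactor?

387 lbmol/h

Conversion of H: H consumed = 0.845 × 629 = 531.5 lbmol/h = 2ξ₁ + 1ξ₂.
Selectivity: 2ξ₁ / (2ξ₂) = 1.34 → ξ₁ = 1.34 ξ₂.
Substitute: (2·1.34 + 1) ξ₂ = 531.5 → ξ₂ = 144.4 lbmol/h, ξ₁ = 193.5 lbmol/h.
Outlet amounts (n = n₀ + Σ ν·ξ):
  H: 629 − 2(193.5) − 1(144.4) = 97.5
  F: 1781 − 3(193.5) − 2(144.4) = 911.5
  D: 0 + 2(193.5) = 387.1
  E: 0 + 2(144.4) = 288.9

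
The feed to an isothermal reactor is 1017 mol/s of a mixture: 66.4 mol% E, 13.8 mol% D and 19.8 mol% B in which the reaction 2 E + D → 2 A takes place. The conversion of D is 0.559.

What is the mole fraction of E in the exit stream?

0.552

D reacted = 0.559 × 140.3 = 78.45 mol/s; ν_D = −1, so ξ = 78.45/1 = 78.45 mol/s.
Outlet amounts (n = n₀ + ν ξ):
  E: 675.3 − 2(78.45) = 518.4
  D: 140.3 − 1(78.45) = 61.89
  A: 0 + 2(78.45) = 156.9
  B: 201.4 (inert)
Total out = 938.5 mol/s; y_E = 518.4 / 938.5 = 0.5523.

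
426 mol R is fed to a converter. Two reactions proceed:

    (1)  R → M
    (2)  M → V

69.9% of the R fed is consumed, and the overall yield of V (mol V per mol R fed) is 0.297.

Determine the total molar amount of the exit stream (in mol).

Conversion of R: R consumed = 1ξ₁ = 0.699 × 426 → ξ₁ = 297.8 mol.
Yield of V: 1ξ₂ / 426 = 0.297 → ξ₂ = 126.5 mol.
Outlet amounts (n = n₀ + Σ ν·ξ):
  R: 426 − 1(297.8) = 128.2
  M: 0 + 1(297.8) − 1(126.5) = 171.3
  V: 0 + 1(126.5) = 126.5
Total out = 128.2 + 171.3 + 126.5 = 426 mol.

426 mol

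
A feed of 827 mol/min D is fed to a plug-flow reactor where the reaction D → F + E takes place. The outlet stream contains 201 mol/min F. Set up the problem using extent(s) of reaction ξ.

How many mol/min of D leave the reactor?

For F: n = n₀ + 1ξ → 201 = 0 + 1ξ, giving ξ = 201 mol/min.
Outlet amounts (n = n₀ + ν ξ):
  D: 827 − 1(201) = 626
  F: 0 + 1(201) = 201
  E: 0 + 1(201) = 201

626 mol/min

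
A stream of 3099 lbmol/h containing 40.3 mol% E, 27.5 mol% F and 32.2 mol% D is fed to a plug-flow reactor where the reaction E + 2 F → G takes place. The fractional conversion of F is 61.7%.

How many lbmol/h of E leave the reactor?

986 lbmol/h

F reacted = 0.617 × 852.2 = 525.8 lbmol/h; ν_F = −2, so ξ = 525.8/2 = 262.9 lbmol/h.
Outlet amounts (n = n₀ + ν ξ):
  E: 1249 − 1(262.9) = 986
  F: 852.2 − 2(262.9) = 326.4
  G: 0 + 1(262.9) = 262.9
  D: 997.9 (inert)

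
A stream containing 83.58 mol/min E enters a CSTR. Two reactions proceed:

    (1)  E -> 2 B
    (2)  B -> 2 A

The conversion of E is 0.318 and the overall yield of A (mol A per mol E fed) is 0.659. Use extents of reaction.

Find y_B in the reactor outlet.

0.186

Conversion of E: E consumed = 1ξ₁ = 0.318 × 83.58 → ξ₁ = 26.58 mol/min.
Yield of A: 2ξ₂ / 83.58 = 0.659 → ξ₂ = 27.54 mol/min.
Outlet amounts (n = n₀ + Σ ν·ξ):
  E: 83.58 − 1(26.58) = 57
  B: 0 + 2(26.58) − 1(27.54) = 25.62
  A: 0 + 2(27.54) = 55.08
Total out = 137.7 mol/min; y_B = 25.62 / 137.7 = 0.186.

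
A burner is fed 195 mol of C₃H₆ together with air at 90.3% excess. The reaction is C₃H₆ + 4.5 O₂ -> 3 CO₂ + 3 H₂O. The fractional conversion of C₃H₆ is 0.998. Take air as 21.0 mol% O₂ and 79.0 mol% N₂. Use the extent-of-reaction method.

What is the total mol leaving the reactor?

Stoichiometric O₂ = 4.5 × 195 = 877.5 mol; O₂ fed = 877.5 × 1.903 = 1670 mol.
N₂ fed = 1670 × 79/21 = 6282 mol.
Fuel reacted = 0.998 × 195 → ξ = 194.6 mol.
Outlet (n = n₀ + ν ξ):
  C₃H₆: 195 − 1(194.6) = 0.39
  O₂: 1670 − 4.5(194.6) = 794.1
  N₂: 6282 (inert)
  CO₂: 0 + 3(194.6) = 583.8
  H₂O: 0 + 3(194.6) = 583.8
Total out = 0.39 + 794.1 + 6282 + 583.8 + 583.8 = 8244 mol.

8240 mol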